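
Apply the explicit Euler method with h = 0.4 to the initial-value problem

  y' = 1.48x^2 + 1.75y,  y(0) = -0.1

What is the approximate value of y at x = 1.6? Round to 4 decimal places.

0.9351

Euler: y_{n+1} = y_n + h·f(x_n, y_n).
x=0.000000, y=-0.100000: f=-0.175000 → y ← -0.100000 + 0.4·(-0.175000) = -0.170000
x=0.400000, y=-0.170000: f=-0.060700 → y ← -0.170000 + 0.4·(-0.060700) = -0.194280
x=0.800000, y=-0.194280: f=0.607210 → y ← -0.194280 + 0.4·0.607210 = 0.048604
x=1.200000, y=0.048604: f=2.216257 → y ← 0.048604 + 0.4·2.216257 = 0.935107
y(1.6) ≈ 0.9351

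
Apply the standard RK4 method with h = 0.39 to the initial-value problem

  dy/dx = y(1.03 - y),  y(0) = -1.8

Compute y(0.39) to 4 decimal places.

-12.1654

RK4: k1 = f(x_n, y_n); k2 = f(x_n + h/2, y_n + (h/2)·k1); k3 = f(x_n + h/2, y_n + (h/2)·k2); k4 = f(x_n + h, y_n + h·k3); y_{n+1} = y_n + (h/6)·(k1 + 2k2 + 2k3 + k4).
x=0.000000, y=-1.800000:
  k1 = f(0.000000, -1.800000) = -5.094000
  k2 = f(0.195000, -2.793330) = -10.679822
  k3 = f(0.195000, -3.882565) = -19.073356
  k4 = f(0.390000, -9.238609) = -94.867662
  y ← -1.800000 + (0.39/6)·(k1 + 2k2 + 2k3 + k4) = -12.165421
y(0.39) ≈ -12.1654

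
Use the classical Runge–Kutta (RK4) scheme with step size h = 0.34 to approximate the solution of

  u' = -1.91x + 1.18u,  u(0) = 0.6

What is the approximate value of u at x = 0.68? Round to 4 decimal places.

0.7510

RK4: k1 = f(x_n, u_n); k2 = f(x_n + h/2, u_n + (h/2)·k1); k3 = f(x_n + h/2, u_n + (h/2)·k2); k4 = f(x_n + h, u_n + h·k3); u_{n+1} = u_n + (h/6)·(k1 + 2k2 + 2k3 + k4).
x=0.000000, u=0.600000:
  k1 = f(0.000000, 0.600000) = 0.708000
  k2 = f(0.170000, 0.720360) = 0.525325
  k3 = f(0.170000, 0.689305) = 0.488680
  k4 = f(0.340000, 0.766151) = 0.254658
  u ← 0.600000 + (0.34/6)·(k1 + 2k2 + 2k3 + k4) = 0.769471
x=0.340000, u=0.769471:
  k1 = f(0.340000, 0.769471) = 0.258576
  k2 = f(0.510000, 0.813429) = -0.014254
  k3 = f(0.510000, 0.767048) = -0.068983
  k4 = f(0.680000, 0.746017) = -0.418500
  u ← 0.769471 + (0.34/6)·(k1 + 2k2 + 2k3 + k4) = 0.750975
u(0.68) ≈ 0.7510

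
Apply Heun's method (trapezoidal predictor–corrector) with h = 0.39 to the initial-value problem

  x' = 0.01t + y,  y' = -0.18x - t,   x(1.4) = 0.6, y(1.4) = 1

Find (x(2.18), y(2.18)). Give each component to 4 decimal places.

0.8666, -0.5187

Heun on (x,y): k1 = f(t_n, state_n); k2 = f(t_n + h, state_n + h·k1); state_{n+1} = state_n + (h/2)·(k1 + k2).
1.400000: (0.600000, 1.000000)
  k1 = (1.014000, -1.508000)
  predictor → (0.995460, 0.411880)
  k2 = (0.429780, -1.969183)
  → (0.881537, 0.321949)
1.790000: (0.881537, 0.321949)
  k1 = (0.339849, -1.948677)
  predictor → (1.014078, -0.438035)
  k2 = (-0.416235, -2.362534)
  → (0.866642, -0.518737)
(x(2.18), y(2.18)) ≈ (0.8666, -0.5187)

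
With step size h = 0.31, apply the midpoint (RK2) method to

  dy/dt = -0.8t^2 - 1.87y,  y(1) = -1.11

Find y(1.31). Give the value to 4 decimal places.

-0.9120

Midpoint: k1 = f(t_n, y_n); k2 = f(t_n + h/2, y_n + (h/2)·k1); y_{n+1} = y_n + h·k2.
t=1.000000, y=-1.110000:
  k1 = f(1.000000, -1.110000) = 1.275700
  k2 = f(1.155000, -0.912267) = 0.638718
  y ← -1.110000 + 0.31·0.638718 = -0.911997
y(1.31) ≈ -0.9120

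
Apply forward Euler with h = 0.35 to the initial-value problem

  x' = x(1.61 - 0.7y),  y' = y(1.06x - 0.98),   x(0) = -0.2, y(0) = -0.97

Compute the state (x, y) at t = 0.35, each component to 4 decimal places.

-0.3602, -0.5653

Euler on (x,y): x_{n+1} = x_n + h·x', y_{n+1} = y_n + h·y'.
0.000000: (-0.200000, -0.970000); f=(-0.457800, 1.156240) → (-0.360230, -0.565316)
(x(0.35), y(0.35)) ≈ (-0.3602, -0.5653)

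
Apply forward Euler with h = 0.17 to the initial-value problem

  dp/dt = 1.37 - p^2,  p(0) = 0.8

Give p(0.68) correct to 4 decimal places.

1.1087

Euler: p_{n+1} = p_n + h·f(t_n, p_n).
t=0.000000, p=0.800000: f=0.730000 → p ← 0.800000 + 0.17·0.730000 = 0.924100
t=0.170000, p=0.924100: f=0.516039 → p ← 0.924100 + 0.17·0.516039 = 1.011827
t=0.340000, p=1.011827: f=0.346207 → p ← 1.011827 + 0.17·0.346207 = 1.070682
t=0.510000, p=1.070682: f=0.223640 → p ← 1.070682 + 0.17·0.223640 = 1.108701
p(0.68) ≈ 1.1087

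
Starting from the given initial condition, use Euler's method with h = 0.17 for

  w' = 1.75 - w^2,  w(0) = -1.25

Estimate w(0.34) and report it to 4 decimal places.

Euler: w_{n+1} = w_n + h·f(t_n, w_n).
t=0.000000, w=-1.250000: f=0.187500 → w ← -1.250000 + 0.17·0.187500 = -1.218125
t=0.170000, w=-1.218125: f=0.266171 → w ← -1.218125 + 0.17·0.266171 = -1.172876
w(0.34) ≈ -1.1729

-1.1729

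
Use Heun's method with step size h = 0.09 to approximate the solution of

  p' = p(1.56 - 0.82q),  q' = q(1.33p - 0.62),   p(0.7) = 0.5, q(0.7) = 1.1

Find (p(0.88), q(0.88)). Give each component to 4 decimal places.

0.5623, 1.1170

Heun on (p,q): k1 = f(t_n, state_n); k2 = f(t_n + h, state_n + h·k1); state_{n+1} = state_n + (h/2)·(k1 + k2).
0.700000: (0.500000, 1.100000)
  k1 = (0.329000, 0.049500)
  predictor → (0.529610, 1.104455)
  k2 = (0.346549, 0.093195)
  → (0.530400, 1.106421)
0.790000: (0.530400, 1.106421)
  k1 = (0.346210, 0.094523)
  predictor → (0.561559, 1.114928)
  k2 = (0.362631, 0.141454)
  → (0.562298, 1.117040)
(p(0.88), q(0.88)) ≈ (0.5623, 1.1170)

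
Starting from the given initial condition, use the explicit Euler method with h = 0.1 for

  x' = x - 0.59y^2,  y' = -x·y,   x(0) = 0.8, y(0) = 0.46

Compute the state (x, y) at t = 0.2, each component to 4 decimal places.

0.9437, 0.3865

Euler on (x,y): x_{n+1} = x_n + h·x', y_{n+1} = y_n + h·y'.
0.000000: (0.800000, 0.460000); f=(0.675156, -0.368000) → (0.867516, 0.423200)
0.100000: (0.867516, 0.423200); f=(0.761848, -0.367133) → (0.943700, 0.386487)
(x(0.2), y(0.2)) ≈ (0.9437, 0.3865)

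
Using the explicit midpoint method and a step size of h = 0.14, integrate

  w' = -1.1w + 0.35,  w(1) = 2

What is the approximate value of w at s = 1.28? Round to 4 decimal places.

1.5559

Midpoint: k1 = f(s_n, w_n); k2 = f(s_n + h/2, w_n + (h/2)·k1); w_{n+1} = w_n + h·k2.
s=1.000000, w=2.000000:
  k1 = f(1.000000, 2.000000) = -1.850000
  k2 = f(1.070000, 1.870500) = -1.707550
  w ← 2.000000 + 0.14·(-1.707550) = 1.760943
s=1.140000, w=1.760943:
  k1 = f(1.140000, 1.760943) = -1.587037
  k2 = f(1.210000, 1.649850) = -1.464835
  w ← 1.760943 + 0.14·(-1.464835) = 1.555866
w(1.28) ≈ 1.5559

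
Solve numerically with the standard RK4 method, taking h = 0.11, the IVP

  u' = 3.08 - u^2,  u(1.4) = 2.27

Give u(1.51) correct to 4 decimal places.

RK4: k1 = f(x_n, u_n); k2 = f(x_n + h/2, u_n + (h/2)·k1); k3 = f(x_n + h/2, u_n + (h/2)·k2); k4 = f(x_n + h, u_n + h·k3); u_{n+1} = u_n + (h/6)·(k1 + 2k2 + 2k3 + k4).
x=1.400000, u=2.270000:
  k1 = f(1.400000, 2.270000) = -2.072900
  k2 = f(1.455000, 2.155991) = -1.568295
  k3 = f(1.455000, 2.183744) = -1.688737
  k4 = f(1.510000, 2.084239) = -1.264052
  u ← 2.270000 + (0.11/6)·(k1 + 2k2 + 2k3 + k4) = 2.089398
u(1.51) ≈ 2.0894

2.0894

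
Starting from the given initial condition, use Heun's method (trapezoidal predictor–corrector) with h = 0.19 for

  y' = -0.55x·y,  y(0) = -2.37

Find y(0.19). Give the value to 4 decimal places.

Heun: k1 = f(x_n, y_n); k2 = f(x_n + h, y_n + h·k1); y_{n+1} = y_n + (h/2)·(k1 + k2).
x=0.000000, y=-2.370000:
  k1 = f(0.000000, -2.370000) = 0.000000
  k2 = f(0.190000, -2.370000) = 0.247665
  y ← -2.370000 + (0.19/2)·(0.000000 + 0.247665) = -2.346472
y(0.19) ≈ -2.3465

-2.3465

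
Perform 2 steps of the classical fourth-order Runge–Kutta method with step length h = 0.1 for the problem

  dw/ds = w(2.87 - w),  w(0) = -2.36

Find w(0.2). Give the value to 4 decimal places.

-11.3621

RK4: k1 = f(s_n, w_n); k2 = f(s_n + h/2, w_n + (h/2)·k1); k3 = f(s_n + h/2, w_n + (h/2)·k2); k4 = f(s_n + h, w_n + h·k3); w_{n+1} = w_n + (h/6)·(k1 + 2k2 + 2k3 + k4).
s=0.000000, w=-2.360000:
  k1 = f(0.000000, -2.360000) = -12.342800
  k2 = f(0.050000, -2.977140) = -17.407754
  k3 = f(0.050000, -3.230388) = -19.706618
  k4 = f(0.100000, -4.330662) = -31.183630
  w ← -2.360000 + (0.1/6)·(k1 + 2k2 + 2k3 + k4) = -4.322586
s=0.100000, w=-4.322586:
  k1 = f(0.100000, -4.322586) = -31.090574
  k2 = f(0.150000, -5.877115) = -51.407800
  k3 = f(0.150000, -6.892976) = -67.295963
  k4 = f(0.200000, -11.052183) = -153.870504
  w ← -4.322586 + (0.1/6)·(k1 + 2k2 + 2k3 + k4) = -11.362063
w(0.2) ≈ -11.3621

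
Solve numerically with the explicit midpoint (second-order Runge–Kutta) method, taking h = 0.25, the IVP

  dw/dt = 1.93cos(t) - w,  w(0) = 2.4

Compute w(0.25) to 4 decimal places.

Midpoint: k1 = f(t_n, w_n); k2 = f(t_n + h/2, w_n + (h/2)·k1); w_{n+1} = w_n + h·k2.
t=0.000000, w=2.400000:
  k1 = f(0.000000, 2.400000) = -0.470000
  k2 = f(0.125000, 2.341250) = -0.426309
  w ← 2.400000 + 0.25·(-0.426309) = 2.293423
w(0.25) ≈ 2.2934

2.2934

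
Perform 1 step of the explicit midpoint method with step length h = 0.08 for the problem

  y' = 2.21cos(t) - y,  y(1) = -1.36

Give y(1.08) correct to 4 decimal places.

-1.1699

Midpoint: k1 = f(t_n, y_n); k2 = f(t_n + h/2, y_n + (h/2)·k1); y_{n+1} = y_n + h·k2.
t=1.000000, y=-1.360000:
  k1 = f(1.000000, -1.360000) = 2.554068
  k2 = f(1.040000, -1.257837) = 2.376584
  y ← -1.360000 + 0.08·2.376584 = -1.169873
y(1.08) ≈ -1.1699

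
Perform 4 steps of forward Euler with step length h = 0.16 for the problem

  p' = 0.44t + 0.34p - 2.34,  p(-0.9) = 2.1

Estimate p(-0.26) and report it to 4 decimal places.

Euler: p_{n+1} = p_n + h·f(t_n, p_n).
t=-0.900000, p=2.100000: f=-2.022000 → p ← 2.100000 + 0.16·(-2.022000) = 1.776480
t=-0.740000, p=1.776480: f=-2.061597 → p ← 1.776480 + 0.16·(-2.061597) = 1.446625
t=-0.580000, p=1.446625: f=-2.103348 → p ← 1.446625 + 0.16·(-2.103348) = 1.110089
t=-0.420000, p=1.110089: f=-2.147370 → p ← 1.110089 + 0.16·(-2.147370) = 0.766510
p(-0.26) ≈ 0.7665

0.7665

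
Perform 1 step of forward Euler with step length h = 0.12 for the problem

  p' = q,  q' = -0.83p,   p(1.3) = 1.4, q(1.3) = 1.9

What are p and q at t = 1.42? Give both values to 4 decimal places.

1.6280, 1.7606

Euler on (p,q): p_{n+1} = p_n + h·p', q_{n+1} = q_n + h·q'.
1.300000: (1.400000, 1.900000); f=(1.900000, -1.162000) → (1.628000, 1.760560)
(p(1.42), q(1.42)) ≈ (1.6280, 1.7606)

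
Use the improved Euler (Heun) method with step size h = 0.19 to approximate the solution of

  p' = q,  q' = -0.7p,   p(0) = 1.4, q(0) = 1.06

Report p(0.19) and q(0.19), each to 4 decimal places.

1.5837, 0.8604

Heun on (p,q): k1 = f(s_n, state_n); k2 = f(s_n + h, state_n + h·k1); state_{n+1} = state_n + (h/2)·(k1 + k2).
0.000000: (1.400000, 1.060000)
  k1 = (1.060000, -0.980000)
  predictor → (1.601400, 0.873800)
  k2 = (0.873800, -1.120980)
  → (1.583711, 0.860407)
(p(0.19), q(0.19)) ≈ (1.5837, 0.8604)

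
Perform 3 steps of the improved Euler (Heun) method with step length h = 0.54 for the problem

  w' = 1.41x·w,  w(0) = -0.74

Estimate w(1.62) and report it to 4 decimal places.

-4.0387

Heun: k1 = f(x_n, w_n); k2 = f(x_n + h, w_n + h·k1); w_{n+1} = w_n + (h/2)·(k1 + k2).
x=0.000000, w=-0.740000:
  k1 = f(0.000000, -0.740000) = 0.000000
  k2 = f(0.540000, -0.740000) = -0.563436
  w ← -0.740000 + (0.54/2)·(0.000000 + (-0.563436)) = -0.892128
x=0.540000, w=-0.892128:
  k1 = f(0.540000, -0.892128) = -0.679266
  k2 = f(1.080000, -1.258931) = -1.917101
  w ← -0.892128 + (0.54/2)·(-0.679266 + (-1.917101)) = -1.593147
x=1.080000, w=-1.593147:
  k1 = f(1.080000, -1.593147) = -2.426044
  k2 = f(1.620000, -2.903210) = -6.631513
  w ← -1.593147 + (0.54/2)·(-2.426044 + (-6.631513)) = -4.038687
w(1.62) ≈ -4.0387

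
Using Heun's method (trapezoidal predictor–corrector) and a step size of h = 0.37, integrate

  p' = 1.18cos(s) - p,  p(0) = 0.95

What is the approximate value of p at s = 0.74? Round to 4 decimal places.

0.9911

Heun: k1 = f(s_n, p_n); k2 = f(s_n + h, p_n + h·k1); p_{n+1} = p_n + (h/2)·(k1 + k2).
s=0.000000, p=0.950000:
  k1 = f(0.000000, 0.950000) = 0.230000
  k2 = f(0.370000, 1.035100) = 0.065046
  p ← 0.950000 + (0.37/2)·(0.230000 + 0.065046) = 1.004584
s=0.370000, p=1.004584:
  k1 = f(0.370000, 1.004584) = 0.095563
  k2 = f(0.740000, 1.039942) = -0.168549
  p ← 1.004584 + (0.37/2)·(0.095563 + (-0.168549)) = 0.991081
p(0.74) ≈ 0.9911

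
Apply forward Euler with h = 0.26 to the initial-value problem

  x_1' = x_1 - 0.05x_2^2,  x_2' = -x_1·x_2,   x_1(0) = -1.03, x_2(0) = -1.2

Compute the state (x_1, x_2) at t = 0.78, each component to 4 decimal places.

-2.1822, -2.9388

Euler on (x_1,x_2): x_1_{n+1} = x_1_n + h·x_1', x_2_{n+1} = x_2_n + h·x_2'.
0.000000: (-1.030000, -1.200000); f=(-1.102000, -1.236000) → (-1.316520, -1.521360)
0.260000: (-1.316520, -1.521360); f=(-1.432247, -2.002901) → (-1.688904, -2.042114)
0.520000: (-1.688904, -2.042114); f=(-1.897416, -3.448935) → (-2.182232, -2.938837)
(x_1(0.78), x_2(0.78)) ≈ (-2.1822, -2.9388)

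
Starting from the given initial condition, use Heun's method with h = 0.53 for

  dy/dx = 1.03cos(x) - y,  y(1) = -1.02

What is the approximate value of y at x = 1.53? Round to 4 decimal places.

-0.5422

Heun: k1 = f(x_n, y_n); k2 = f(x_n + h, y_n + h·k1); y_{n+1} = y_n + (h/2)·(k1 + k2).
x=1.000000, y=-1.020000:
  k1 = f(1.000000, -1.020000) = 1.576511
  k2 = f(1.530000, -0.184449) = 0.226458
  y ← -1.020000 + (0.53/2)·(1.576511 + 0.226458) = -0.542213
y(1.53) ≈ -0.5422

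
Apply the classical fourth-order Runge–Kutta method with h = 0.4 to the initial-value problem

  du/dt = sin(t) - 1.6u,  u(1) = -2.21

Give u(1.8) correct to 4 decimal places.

-0.1783

RK4: k1 = f(t_n, u_n); k2 = f(t_n + h/2, u_n + (h/2)·k1); k3 = f(t_n + h/2, u_n + (h/2)·k2); k4 = f(t_n + h, u_n + h·k3); u_{n+1} = u_n + (h/6)·(k1 + 2k2 + 2k3 + k4).
t=1.000000, u=-2.210000:
  k1 = f(1.000000, -2.210000) = 4.377471
  k2 = f(1.200000, -1.334506) = 3.067248
  k3 = f(1.200000, -1.596550) = 3.486520
  k4 = f(1.400000, -0.815392) = 2.290077
  u ← -2.210000 + (0.4/6)·(k1 + 2k2 + 2k3 + k4) = -0.891661
t=1.400000, u=-0.891661:
  k1 = f(1.400000, -0.891661) = 2.412107
  k2 = f(1.600000, -0.409240) = 1.654357
  k3 = f(1.600000, -0.560790) = 1.896837
  k4 = f(1.800000, -0.132926) = 1.186530
  u ← -0.891661 + (0.4/6)·(k1 + 2k2 + 2k3 + k4) = -0.178259
u(1.8) ≈ -0.1783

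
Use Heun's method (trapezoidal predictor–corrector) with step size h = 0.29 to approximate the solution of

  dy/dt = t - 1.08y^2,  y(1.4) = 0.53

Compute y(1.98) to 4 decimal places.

1.0584

Heun: k1 = f(t_n, y_n); k2 = f(t_n + h, y_n + h·k1); y_{n+1} = y_n + (h/2)·(k1 + k2).
t=1.400000, y=0.530000:
  k1 = f(1.400000, 0.530000) = 1.096628
  k2 = f(1.690000, 0.848022) = 0.913327
  y ← 0.530000 + (0.29/2)·(1.096628 + 0.913327) = 0.821443
t=1.690000, y=0.821443:
  k1 = f(1.690000, 0.821443) = 0.961249
  k2 = f(1.980000, 1.100206) = 0.672711
  y ← 0.821443 + (0.29/2)·(0.961249 + 0.672711) = 1.058368
y(1.98) ≈ 1.0584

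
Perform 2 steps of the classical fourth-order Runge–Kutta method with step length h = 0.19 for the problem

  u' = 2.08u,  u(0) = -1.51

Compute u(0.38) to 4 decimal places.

-3.3281

RK4: k1 = f(s_n, u_n); k2 = f(s_n + h/2, u_n + (h/2)·k1); k3 = f(s_n + h/2, u_n + (h/2)·k2); k4 = f(s_n + h, u_n + h·k3); u_{n+1} = u_n + (h/6)·(k1 + 2k2 + 2k3 + k4).
s=0.000000, u=-1.510000:
  k1 = f(0.000000, -1.510000) = -3.140800
  k2 = f(0.095000, -1.808376) = -3.761422
  k3 = f(0.095000, -1.867335) = -3.884057
  k4 = f(0.190000, -2.247971) = -4.675779
  u ← -1.510000 + (0.19/6)·(k1 + 2k2 + 2k3 + k4) = -2.241739
s=0.190000, u=-2.241739:
  k1 = f(0.190000, -2.241739) = -4.662816
  k2 = f(0.285000, -2.684706) = -5.584189
  k3 = f(0.285000, -2.772237) = -5.766252
  k4 = f(0.380000, -3.337327) = -6.941639
  u ← -2.241739 + (0.19/6)·(k1 + 2k2 + 2k3 + k4) = -3.328074
u(0.38) ≈ -3.3281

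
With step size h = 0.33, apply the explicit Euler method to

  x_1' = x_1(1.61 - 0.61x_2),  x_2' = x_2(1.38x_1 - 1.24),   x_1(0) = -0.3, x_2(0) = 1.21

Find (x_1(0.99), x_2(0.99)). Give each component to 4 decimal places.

Euler on (x_1,x_2): x_1_{n+1} = x_1_n + h·x_1', x_2_{n+1} = x_2_n + h·x_2'.
0.000000: (-0.300000, 1.210000); f=(-0.261570, -2.001340) → (-0.386318, 0.549558)
0.330000: (-0.386318, 0.549558); f=(-0.492467, -0.974431) → (-0.548832, 0.227995)
0.660000: (-0.548832, 0.227995); f=(-0.807290, -0.455395) → (-0.815238, 0.077715)
(x_1(0.99), x_2(0.99)) ≈ (-0.8152, 0.0777)

-0.8152, 0.0777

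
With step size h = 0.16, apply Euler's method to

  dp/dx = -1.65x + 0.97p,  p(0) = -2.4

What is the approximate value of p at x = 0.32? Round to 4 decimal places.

Euler: p_{n+1} = p_n + h·f(x_n, p_n).
x=0.000000, p=-2.400000: f=-2.328000 → p ← -2.400000 + 0.16·(-2.328000) = -2.772480
x=0.160000, p=-2.772480: f=-2.953306 → p ← -2.772480 + 0.16·(-2.953306) = -3.245009
p(0.32) ≈ -3.2450

-3.2450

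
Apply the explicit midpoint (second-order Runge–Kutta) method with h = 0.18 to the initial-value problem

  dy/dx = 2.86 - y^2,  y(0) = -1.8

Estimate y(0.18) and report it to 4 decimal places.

Midpoint: k1 = f(x_n, y_n); k2 = f(x_n + h/2, y_n + (h/2)·k1); y_{n+1} = y_n + h·k2.
x=0.000000, y=-1.800000:
  k1 = f(0.000000, -1.800000) = -0.380000
  k2 = f(0.090000, -1.834200) = -0.504290
  y ← -1.800000 + 0.18·(-0.504290) = -1.890772
y(0.18) ≈ -1.8908

-1.8908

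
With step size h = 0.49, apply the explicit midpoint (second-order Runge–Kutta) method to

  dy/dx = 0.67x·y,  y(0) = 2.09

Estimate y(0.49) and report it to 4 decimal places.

2.2581

Midpoint: k1 = f(x_n, y_n); k2 = f(x_n + h/2, y_n + (h/2)·k1); y_{n+1} = y_n + h·k2.
x=0.000000, y=2.090000:
  k1 = f(0.000000, 2.090000) = 0.000000
  k2 = f(0.245000, 2.090000) = 0.343074
  y ← 2.090000 + 0.49·0.343074 = 2.258106
y(0.49) ≈ 2.2581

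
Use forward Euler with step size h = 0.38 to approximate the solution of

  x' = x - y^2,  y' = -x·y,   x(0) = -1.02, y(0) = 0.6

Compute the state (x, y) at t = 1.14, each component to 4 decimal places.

-3.9679, 2.5234

Euler on (x,y): x_{n+1} = x_n + h·x', y_{n+1} = y_n + h·y'.
0.000000: (-1.020000, 0.600000); f=(-1.380000, 0.612000) → (-1.544400, 0.832560)
0.380000: (-1.544400, 0.832560); f=(-2.237556, 1.285806) → (-2.394671, 1.321166)
0.760000: (-2.394671, 1.321166); f=(-4.140151, 3.163759) → (-3.967929, 2.523394)
(x(1.14), y(1.14)) ≈ (-3.9679, 2.5234)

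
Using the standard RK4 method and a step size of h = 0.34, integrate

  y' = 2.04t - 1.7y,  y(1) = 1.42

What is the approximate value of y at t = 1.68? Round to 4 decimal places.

RK4: k1 = f(t_n, y_n); k2 = f(t_n + h/2, y_n + (h/2)·k1); k3 = f(t_n + h/2, y_n + (h/2)·k2); k4 = f(t_n + h, y_n + h·k3); y_{n+1} = y_n + (h/6)·(k1 + 2k2 + 2k3 + k4).
t=1.000000, y=1.420000:
  k1 = f(1.000000, 1.420000) = -0.374000
  k2 = f(1.170000, 1.356420) = 0.080886
  k3 = f(1.170000, 1.433751) = -0.050576
  k4 = f(1.340000, 1.402804) = 0.348833
  y ← 1.420000 + (0.34/6)·(k1 + 2k2 + 2k3 + k4) = 1.422009
t=1.340000, y=1.422009:
  k1 = f(1.340000, 1.422009) = 0.316185
  k2 = f(1.510000, 1.475760) = 0.571607
  k3 = f(1.510000, 1.519182) = 0.497790
  k4 = f(1.680000, 1.591258) = 0.722062
  y ← 1.422009 + (0.34/6)·(k1 + 2k2 + 2k3 + k4) = 1.602041
y(1.68) ≈ 1.6020

1.6020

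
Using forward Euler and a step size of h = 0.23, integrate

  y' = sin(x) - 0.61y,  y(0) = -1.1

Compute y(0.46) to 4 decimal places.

Euler: y_{n+1} = y_n + h·f(x_n, y_n).
x=0.000000, y=-1.100000: f=0.671000 → y ← -1.100000 + 0.23·0.671000 = -0.945670
x=0.230000, y=-0.945670: f=0.804836 → y ← -0.945670 + 0.23·0.804836 = -0.760558
y(0.46) ≈ -0.7606

-0.7606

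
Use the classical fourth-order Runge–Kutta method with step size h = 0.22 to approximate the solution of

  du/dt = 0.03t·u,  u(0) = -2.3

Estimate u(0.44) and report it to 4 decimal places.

-2.3067

RK4: k1 = f(t_n, u_n); k2 = f(t_n + h/2, u_n + (h/2)·k1); k3 = f(t_n + h/2, u_n + (h/2)·k2); k4 = f(t_n + h, u_n + h·k3); u_{n+1} = u_n + (h/6)·(k1 + 2k2 + 2k3 + k4).
t=0.000000, u=-2.300000:
  k1 = f(0.000000, -2.300000) = 0.000000
  k2 = f(0.110000, -2.300000) = -0.007590
  k3 = f(0.110000, -2.300835) = -0.007593
  k4 = f(0.220000, -2.301670) = -0.015191
  u ← -2.300000 + (0.22/6)·(k1 + 2k2 + 2k3 + k4) = -2.301670
t=0.220000, u=-2.301670:
  k1 = f(0.220000, -2.301670) = -0.015191
  k2 = f(0.330000, -2.303341) = -0.022803
  k3 = f(0.330000, -2.304179) = -0.022811
  k4 = f(0.440000, -2.306689) = -0.030448
  u ← -2.301670 + (0.22/6)·(k1 + 2k2 + 2k3 + k4) = -2.306689
u(0.44) ≈ -2.3067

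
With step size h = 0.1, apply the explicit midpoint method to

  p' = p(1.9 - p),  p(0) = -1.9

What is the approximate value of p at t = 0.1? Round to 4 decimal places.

-2.8408

Midpoint: k1 = f(t_n, p_n); k2 = f(t_n + h/2, p_n + (h/2)·k1); p_{n+1} = p_n + h·k2.
t=0.000000, p=-1.900000:
  k1 = f(0.000000, -1.900000) = -7.220000
  k2 = f(0.050000, -2.261000) = -9.408021
  p ← -1.900000 + 0.1·(-9.408021) = -2.840802
p(0.1) ≈ -2.8408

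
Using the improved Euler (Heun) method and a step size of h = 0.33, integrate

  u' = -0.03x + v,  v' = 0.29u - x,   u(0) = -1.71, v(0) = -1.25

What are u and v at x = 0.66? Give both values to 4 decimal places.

-2.6990, -1.8807

Heun on (u,v): k1 = f(x_n, state_n); k2 = f(x_n + h, state_n + h·k1); state_{n+1} = state_n + (h/2)·(k1 + k2).
0.000000: (-1.710000, -1.250000)
  k1 = (-1.250000, -0.495900)
  predictor → (-2.122500, -1.413647)
  k2 = (-1.423547, -0.945525)
  → (-2.151135, -1.487835)
0.330000: (-2.151135, -1.487835)
  k1 = (-1.497735, -0.953829)
  predictor → (-2.645388, -1.802599)
  k2 = (-1.822399, -1.427162)
  → (-2.698957, -1.880699)
(u(0.66), v(0.66)) ≈ (-2.6990, -1.8807)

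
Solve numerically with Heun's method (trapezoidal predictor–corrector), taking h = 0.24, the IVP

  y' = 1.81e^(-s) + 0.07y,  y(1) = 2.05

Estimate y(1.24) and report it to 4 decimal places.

Heun: k1 = f(s_n, y_n); k2 = f(s_n + h, y_n + h·k1); y_{n+1} = y_n + (h/2)·(k1 + k2).
s=1.000000, y=2.050000:
  k1 = f(1.000000, 2.050000) = 0.809362
  k2 = f(1.240000, 2.244247) = 0.680883
  y ← 2.050000 + (0.24/2)·(0.809362 + 0.680883) = 2.228829
y(1.24) ≈ 2.2288

2.2288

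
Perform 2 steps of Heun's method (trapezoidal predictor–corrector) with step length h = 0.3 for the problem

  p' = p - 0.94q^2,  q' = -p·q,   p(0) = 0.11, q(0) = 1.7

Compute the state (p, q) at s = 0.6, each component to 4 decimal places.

-2.3640, 2.7064

Heun on (p,q): k1 = f(s_n, state_n); k2 = f(s_n + h, state_n + h·k1); state_{n+1} = state_n + (h/2)·(k1 + k2).
0.000000: (0.110000, 1.700000)
  k1 = (-2.606600, -0.187000)
  predictor → (-0.671980, 1.643900)
  k2 = (-3.212243, 1.104668)
  → (-0.762826, 1.837650)
0.300000: (-0.762826, 1.837650)
  k1 = (-3.937167, 1.401808)
  predictor → (-1.943977, 2.258193)
  k2 = (-6.737444, 4.389874)
  → (-2.364018, 2.706402)
(p(0.6), q(0.6)) ≈ (-2.3640, 2.7064)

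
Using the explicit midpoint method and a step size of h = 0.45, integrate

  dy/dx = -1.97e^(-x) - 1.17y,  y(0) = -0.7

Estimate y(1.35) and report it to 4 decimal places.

Midpoint: k1 = f(x_n, y_n); k2 = f(x_n + h/2, y_n + (h/2)·k1); y_{n+1} = y_n + h·k2.
x=0.000000, y=-0.700000:
  k1 = f(0.000000, -0.700000) = -1.151000
  k2 = f(0.225000, -0.958975) = -0.451076
  y ← -0.700000 + 0.45·(-0.451076) = -0.902984
x=0.450000, y=-0.902984:
  k1 = f(0.450000, -0.902984) = -0.199636
  k2 = f(0.675000, -0.947902) = 0.106008
  y ← -0.902984 + 0.45·0.106008 = -0.855281
x=0.900000, y=-0.855281:
  k1 = f(0.900000, -0.855281) = 0.199736
  k2 = f(1.125000, -0.810340) = 0.308533
  y ← -0.855281 + 0.45·0.308533 = -0.716441
y(1.35) ≈ -0.7164

-0.7164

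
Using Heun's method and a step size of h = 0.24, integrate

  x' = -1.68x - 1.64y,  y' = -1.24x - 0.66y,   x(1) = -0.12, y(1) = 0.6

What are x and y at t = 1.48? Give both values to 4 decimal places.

-0.3525, 0.5785

Heun on (x,y): k1 = f(t_n, state_n); k2 = f(t_n + h, state_n + h·k1); state_{n+1} = state_n + (h/2)·(k1 + k2).
1.000000: (-0.120000, 0.600000)
  k1 = (-0.782400, -0.247200)
  predictor → (-0.307776, 0.540672)
  k2 = (-0.369638, 0.024799)
  → (-0.258245, 0.573312)
1.240000: (-0.258245, 0.573312)
  k1 = (-0.506380, -0.058163)
  predictor → (-0.379776, 0.559353)
  k2 = (-0.279315, 0.101749)
  → (-0.352528, 0.578542)
(x(1.48), y(1.48)) ≈ (-0.3525, 0.5785)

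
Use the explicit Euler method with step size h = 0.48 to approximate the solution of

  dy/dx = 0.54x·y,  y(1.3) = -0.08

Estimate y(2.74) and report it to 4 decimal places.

Euler: y_{n+1} = y_n + h·f(x_n, y_n).
x=1.300000, y=-0.080000: f=-0.056160 → y ← -0.080000 + 0.48·(-0.056160) = -0.106957
x=1.780000, y=-0.106957: f=-0.102807 → y ← -0.106957 + 0.48·(-0.102807) = -0.156304
x=2.260000, y=-0.156304: f=-0.190754 → y ← -0.156304 + 0.48·(-0.190754) = -0.247866
y(2.74) ≈ -0.2479

-0.2479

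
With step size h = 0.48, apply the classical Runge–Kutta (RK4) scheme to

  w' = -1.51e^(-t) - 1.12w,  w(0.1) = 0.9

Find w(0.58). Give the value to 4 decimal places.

RK4: k1 = f(t_n, w_n); k2 = f(t_n + h/2, w_n + (h/2)·k1); k3 = f(t_n + h/2, w_n + (h/2)·k2); k4 = f(t_n + h, w_n + h·k3); w_{n+1} = w_n + (h/6)·(k1 + 2k2 + 2k3 + k4).
t=0.100000, w=0.900000:
  k1 = f(0.100000, 0.900000) = -2.374305
  k2 = f(0.340000, 0.330167) = -1.444560
  k3 = f(0.340000, 0.553306) = -1.694475
  k4 = f(0.580000, 0.086652) = -0.942497
  w ← 0.900000 + (0.48/6)·(k1 + 2k2 + 2k3 + k4) = 0.132410
w(0.58) ≈ 0.1324

0.1324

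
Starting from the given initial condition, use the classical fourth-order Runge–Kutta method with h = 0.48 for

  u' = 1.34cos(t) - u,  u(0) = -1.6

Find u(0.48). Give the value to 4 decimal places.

RK4: k1 = f(t_n, u_n); k2 = f(t_n + h/2, u_n + (h/2)·k1); k3 = f(t_n + h/2, u_n + (h/2)·k2); k4 = f(t_n + h, u_n + h·k3); u_{n+1} = u_n + (h/6)·(k1 + 2k2 + 2k3 + k4).
t=0.000000, u=-1.600000:
  k1 = f(0.000000, -1.600000) = 2.940000
  k2 = f(0.240000, -0.894400) = 2.195993
  k3 = f(0.240000, -1.072962) = 2.374555
  k4 = f(0.480000, -0.460214) = 1.648787
  u ← -1.600000 + (0.48/6)·(k1 + 2k2 + 2k3 + k4) = -0.501609
u(0.48) ≈ -0.5016

-0.5016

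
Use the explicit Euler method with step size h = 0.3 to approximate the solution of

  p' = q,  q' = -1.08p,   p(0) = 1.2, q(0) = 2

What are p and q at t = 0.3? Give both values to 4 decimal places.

Euler on (p,q): p_{n+1} = p_n + h·p', q_{n+1} = q_n + h·q'.
0.000000: (1.200000, 2.000000); f=(2.000000, -1.296000) → (1.800000, 1.611200)
(p(0.3), q(0.3)) ≈ (1.8000, 1.6112)

1.8000, 1.6112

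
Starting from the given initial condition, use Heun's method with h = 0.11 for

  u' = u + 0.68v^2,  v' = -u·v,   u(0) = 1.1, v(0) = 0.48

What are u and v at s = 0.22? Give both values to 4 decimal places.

Heun on (u,v): k1 = f(s_n, state_n); k2 = f(s_n + h, state_n + h·k1); state_{n+1} = state_n + (h/2)·(k1 + k2).
0.000000: (1.100000, 0.480000)
  k1 = (1.256672, -0.528000)
  predictor → (1.238234, 0.421920)
  k2 = (1.359285, -0.522436)
  → (1.243878, 0.422226)
0.110000: (1.243878, 0.422226)
  k1 = (1.365105, -0.525198)
  predictor → (1.394039, 0.364454)
  k2 = (1.484361, -0.508064)
  → (1.400598, 0.365397)
(u(0.22), v(0.22)) ≈ (1.4006, 0.3654)

1.4006, 0.3654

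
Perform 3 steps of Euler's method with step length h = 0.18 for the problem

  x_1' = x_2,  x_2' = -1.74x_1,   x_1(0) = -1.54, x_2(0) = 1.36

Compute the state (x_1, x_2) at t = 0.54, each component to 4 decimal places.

-0.5589, 2.5498

Euler on (x_1,x_2): x_1_{n+1} = x_1_n + h·x_1', x_2_{n+1} = x_2_n + h·x_2'.
0.000000: (-1.540000, 1.360000); f=(1.360000, 2.679600) → (-1.295200, 1.842328)
0.180000: (-1.295200, 1.842328); f=(1.842328, 2.253648) → (-0.963581, 2.247985)
0.360000: (-0.963581, 2.247985); f=(2.247985, 1.676631) → (-0.558944, 2.549778)
(x_1(0.54), x_2(0.54)) ≈ (-0.5589, 2.5498)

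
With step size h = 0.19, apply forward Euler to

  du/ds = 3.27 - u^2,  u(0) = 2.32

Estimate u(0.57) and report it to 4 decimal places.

Euler: u_{n+1} = u_n + h·f(s_n, u_n).
s=0.000000, u=2.320000: f=-2.112400 → u ← 2.320000 + 0.19·(-2.112400) = 1.918644
s=0.190000, u=1.918644: f=-0.411195 → u ← 1.918644 + 0.19·(-0.411195) = 1.840517
s=0.380000, u=1.840517: f=-0.117503 → u ← 1.840517 + 0.19·(-0.117503) = 1.818191
u(0.57) ≈ 1.8182

1.8182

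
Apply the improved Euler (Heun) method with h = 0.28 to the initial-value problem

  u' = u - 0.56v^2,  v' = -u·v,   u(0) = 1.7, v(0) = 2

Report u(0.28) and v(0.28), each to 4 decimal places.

1.7551, 1.2968

Heun on (u,v): k1 = f(t_n, state_n); k2 = f(t_n + h, state_n + h·k1); state_{n+1} = state_n + (h/2)·(k1 + k2).
0.000000: (1.700000, 2.000000)
  k1 = (-0.540000, -3.400000)
  predictor → (1.548800, 1.048000)
  k2 = (0.933750, -1.623142)
  → (1.755125, 1.296760)
(u(0.28), v(0.28)) ≈ (1.7551, 1.2968)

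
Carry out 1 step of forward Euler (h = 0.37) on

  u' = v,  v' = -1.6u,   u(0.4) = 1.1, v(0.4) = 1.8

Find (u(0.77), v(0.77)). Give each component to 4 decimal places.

Euler on (u,v): u_{n+1} = u_n + h·u', v_{n+1} = v_n + h·v'.
0.400000: (1.100000, 1.800000); f=(1.800000, -1.760000) → (1.766000, 1.148800)
(u(0.77), v(0.77)) ≈ (1.7660, 1.1488)

1.7660, 1.1488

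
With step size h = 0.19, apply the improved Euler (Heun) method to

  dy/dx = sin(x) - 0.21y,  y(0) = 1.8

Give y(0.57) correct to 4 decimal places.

1.7491

Heun: k1 = f(x_n, y_n); k2 = f(x_n + h, y_n + h·k1); y_{n+1} = y_n + (h/2)·(k1 + k2).
x=0.000000, y=1.800000:
  k1 = f(0.000000, 1.800000) = -0.378000
  k2 = f(0.190000, 1.728180) = -0.174059
  y ← 1.800000 + (0.19/2)·(-0.378000 + (-0.174059)) = 1.747554
x=0.190000, y=1.747554:
  k1 = f(0.190000, 1.747554) = -0.178128
  k2 = f(0.380000, 1.713710) = 0.011041
  y ← 1.747554 + (0.19/2)·(-0.178128 + 0.011041) = 1.731681
x=0.380000, y=1.731681:
  k1 = f(0.380000, 1.731681) = 0.007267
  k2 = f(0.570000, 1.733062) = 0.175689
  y ← 1.731681 + (0.19/2)·(0.007267 + 0.175689) = 1.749062
y(0.57) ≈ 1.7491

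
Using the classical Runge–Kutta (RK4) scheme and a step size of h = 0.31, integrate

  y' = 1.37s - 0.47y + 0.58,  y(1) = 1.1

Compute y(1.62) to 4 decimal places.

RK4: k1 = f(s_n, y_n); k2 = f(s_n + h/2, y_n + (h/2)·k1); k3 = f(s_n + h/2, y_n + (h/2)·k2); k4 = f(s_n + h, y_n + h·k3); y_{n+1} = y_n + (h/6)·(k1 + 2k2 + 2k3 + k4).
s=1.000000, y=1.100000:
  k1 = f(1.000000, 1.100000) = 1.433000
  k2 = f(1.155000, 1.322115) = 1.540956
  k3 = f(1.155000, 1.338848) = 1.533091
  k4 = f(1.310000, 1.575258) = 1.634329
  y ← 1.100000 + (0.31/6)·(k1 + 2k2 + 2k3 + k4) = 1.576130
s=1.310000, y=1.576130:
  k1 = f(1.310000, 1.576130) = 1.633919
  k2 = f(1.465000, 1.829388) = 1.727238
  k3 = f(1.465000, 1.843852) = 1.720440
  k4 = f(1.620000, 2.109466) = 1.807951
  y ← 1.576130 + (0.31/6)·(k1 + 2k2 + 2k3 + k4) = 2.110220
y(1.62) ≈ 2.1102

2.1102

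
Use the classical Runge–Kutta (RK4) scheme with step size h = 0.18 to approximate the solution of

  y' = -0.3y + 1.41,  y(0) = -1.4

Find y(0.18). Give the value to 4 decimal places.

RK4: k1 = f(x_n, y_n); k2 = f(x_n + h/2, y_n + (h/2)·k1); k3 = f(x_n + h/2, y_n + (h/2)·k2); k4 = f(x_n + h, y_n + h·k3); y_{n+1} = y_n + (h/6)·(k1 + 2k2 + 2k3 + k4).
x=0.000000, y=-1.400000:
  k1 = f(0.000000, -1.400000) = 1.830000
  k2 = f(0.090000, -1.235300) = 1.780590
  k3 = f(0.090000, -1.239747) = 1.781924
  k4 = f(0.180000, -1.079254) = 1.733776
  y ← -1.400000 + (0.18/6)·(k1 + 2k2 + 2k3 + k4) = -1.079336
y(0.18) ≈ -1.0793

-1.0793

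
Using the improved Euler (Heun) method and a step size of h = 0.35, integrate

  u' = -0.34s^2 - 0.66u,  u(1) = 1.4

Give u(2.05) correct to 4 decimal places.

0.0222

Heun: k1 = f(s_n, u_n); k2 = f(s_n + h, u_n + h·k1); u_{n+1} = u_n + (h/2)·(k1 + k2).
s=1.000000, u=1.400000:
  k1 = f(1.000000, 1.400000) = -1.264000
  k2 = f(1.350000, 0.957600) = -1.251666
  u ← 1.400000 + (0.35/2)·(-1.264000 + (-1.251666)) = 0.959758
s=1.350000, u=0.959758:
  k1 = f(1.350000, 0.959758) = -1.253091
  k2 = f(1.700000, 0.521177) = -1.326577
  u ← 0.959758 + (0.35/2)·(-1.253091 + (-1.326577)) = 0.508317
s=1.700000, u=0.508317:
  k1 = f(1.700000, 0.508317) = -1.318089
  k2 = f(2.050000, 0.046986) = -1.459860
  u ← 0.508317 + (0.35/2)·(-1.318089 + (-1.459860)) = 0.022176
u(2.05) ≈ 0.0222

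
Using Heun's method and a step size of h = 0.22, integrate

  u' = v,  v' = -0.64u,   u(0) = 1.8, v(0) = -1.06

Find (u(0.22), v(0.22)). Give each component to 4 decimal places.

1.5389, -1.2970

Heun on (u,v): k1 = f(x_n, state_n); k2 = f(x_n + h, state_n + h·k1); state_{n+1} = state_n + (h/2)·(k1 + k2).
0.000000: (1.800000, -1.060000)
  k1 = (-1.060000, -1.152000)
  predictor → (1.566800, -1.313440)
  k2 = (-1.313440, -1.002752)
  → (1.538922, -1.297023)
(u(0.22), v(0.22)) ≈ (1.5389, -1.2970)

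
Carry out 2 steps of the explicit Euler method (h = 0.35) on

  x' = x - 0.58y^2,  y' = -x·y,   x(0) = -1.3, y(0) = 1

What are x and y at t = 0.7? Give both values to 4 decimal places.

-3.0731, 2.4521

Euler on (x,y): x_{n+1} = x_n + h·x', y_{n+1} = y_n + h·y'.
0.000000: (-1.300000, 1.000000); f=(-1.880000, 1.300000) → (-1.958000, 1.455000)
0.350000: (-1.958000, 1.455000); f=(-3.185874, 2.848890) → (-3.073056, 2.452111)
(x(0.7), y(0.7)) ≈ (-3.0731, 2.4521)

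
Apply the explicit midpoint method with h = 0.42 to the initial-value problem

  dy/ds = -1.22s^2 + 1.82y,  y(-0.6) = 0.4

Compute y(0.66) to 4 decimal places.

Midpoint: k1 = f(s_n, y_n); k2 = f(s_n + h/2, y_n + (h/2)·k1); y_{n+1} = y_n + h·k2.
s=-0.600000, y=0.400000:
  k1 = f(-0.600000, 0.400000) = 0.288800
  k2 = f(-0.390000, 0.460648) = 0.652817
  y ← 0.400000 + 0.42·0.652817 = 0.674183
s=-0.180000, y=0.674183:
  k1 = f(-0.180000, 0.674183) = 1.187486
  k2 = f(0.030000, 0.923555) = 1.679773
  y ← 0.674183 + 0.42·1.679773 = 1.379688
s=0.240000, y=1.379688:
  k1 = f(0.240000, 1.379688) = 2.440760
  k2 = f(0.450000, 1.892247) = 3.196840
  y ← 1.379688 + 0.42·3.196840 = 2.722361
y(0.66) ≈ 2.7224

2.7224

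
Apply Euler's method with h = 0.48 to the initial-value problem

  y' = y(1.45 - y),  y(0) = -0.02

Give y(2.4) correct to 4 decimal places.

Euler: y_{n+1} = y_n + h·f(x_n, y_n).
x=0.000000, y=-0.020000: f=-0.029400 → y ← -0.020000 + 0.48·(-0.029400) = -0.034112
x=0.480000, y=-0.034112: f=-0.050626 → y ← -0.034112 + 0.48·(-0.050626) = -0.058412
x=0.960000, y=-0.058412: f=-0.088110 → y ← -0.058412 + 0.48·(-0.088110) = -0.100705
x=1.440000, y=-0.100705: f=-0.156164 → y ← -0.100705 + 0.48·(-0.156164) = -0.175664
x=1.920000, y=-0.175664: f=-0.285571 → y ← -0.175664 + 0.48·(-0.285571) = -0.312738
y(2.4) ≈ -0.3127

-0.3127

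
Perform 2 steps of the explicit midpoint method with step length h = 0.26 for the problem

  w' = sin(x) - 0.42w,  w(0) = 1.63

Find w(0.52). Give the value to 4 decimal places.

1.4362

Midpoint: k1 = f(x_n, w_n); k2 = f(x_n + h/2, w_n + (h/2)·k1); w_{n+1} = w_n + h·k2.
x=0.000000, w=1.630000:
  k1 = f(0.000000, 1.630000) = -0.684600
  k2 = f(0.130000, 1.541002) = -0.517587
  w ← 1.630000 + 0.26·(-0.517587) = 1.495427
x=0.260000, w=1.495427:
  k1 = f(0.260000, 1.495427) = -0.370999
  k2 = f(0.390000, 1.447198) = -0.227635
  w ← 1.495427 + 0.26·(-0.227635) = 1.436242
w(0.52) ≈ 1.4362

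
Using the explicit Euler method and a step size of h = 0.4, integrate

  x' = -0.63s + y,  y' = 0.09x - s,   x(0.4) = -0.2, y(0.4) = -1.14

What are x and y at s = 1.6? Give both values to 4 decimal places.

-2.4455, -2.1878

Euler on (x,y): x_{n+1} = x_n + h·x', y_{n+1} = y_n + h·y'.
0.400000: (-0.200000, -1.140000); f=(-1.392000, -0.418000) → (-0.756800, -1.307200)
0.800000: (-0.756800, -1.307200); f=(-1.811200, -0.868112) → (-1.481280, -1.654445)
1.200000: (-1.481280, -1.654445); f=(-2.410445, -1.333315) → (-2.445458, -2.187771)
(x(1.6), y(1.6)) ≈ (-2.4455, -2.1878)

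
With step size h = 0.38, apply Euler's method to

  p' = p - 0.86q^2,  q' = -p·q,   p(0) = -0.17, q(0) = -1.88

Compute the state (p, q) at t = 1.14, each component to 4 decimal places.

Euler on (p,q): p_{n+1} = p_n + h·p', q_{n+1} = q_n + h·q'.
0.000000: (-0.170000, -1.880000); f=(-3.209584, -0.319600) → (-1.389642, -2.001448)
0.380000: (-1.389642, -2.001448); f=(-4.834625, -2.781296) → (-3.226799, -3.058340)
0.760000: (-3.226799, -3.058340); f=(-11.270763, -9.868651) → (-7.509689, -6.808428)
(p(1.14), q(1.14)) ≈ (-7.5097, -6.8084)

-7.5097, -6.8084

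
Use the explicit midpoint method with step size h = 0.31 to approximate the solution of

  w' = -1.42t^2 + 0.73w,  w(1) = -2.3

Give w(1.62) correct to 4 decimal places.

Midpoint: k1 = f(t_n, w_n); k2 = f(t_n + h/2, w_n + (h/2)·k1); w_{n+1} = w_n + h·k2.
t=1.000000, w=-2.300000:
  k1 = f(1.000000, -2.300000) = -3.099000
  k2 = f(1.155000, -2.780345) = -3.923967
  w ← -2.300000 + 0.31·(-3.923967) = -3.516430
t=1.310000, w=-3.516430:
  k1 = f(1.310000, -3.516430) = -5.003856
  k2 = f(1.465000, -4.292028) = -6.180820
  w ← -3.516430 + 0.31·(-6.180820) = -5.432484
w(1.62) ≈ -5.4325

-5.4325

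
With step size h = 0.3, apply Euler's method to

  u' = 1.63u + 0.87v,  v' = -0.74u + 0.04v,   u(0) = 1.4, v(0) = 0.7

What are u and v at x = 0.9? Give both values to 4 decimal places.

Euler on (u,v): u_{n+1} = u_n + h·u', v_{n+1} = v_n + h·v'.
0.000000: (1.400000, 0.700000); f=(2.891000, -1.008000) → (2.267300, 0.397600)
0.300000: (2.267300, 0.397600); f=(4.041611, -1.661898) → (3.479783, -0.100969)
0.600000: (3.479783, -0.100969); f=(5.584203, -2.579078) → (5.155044, -0.874693)
(u(0.9), v(0.9)) ≈ (5.1550, -0.8747)

5.1550, -0.8747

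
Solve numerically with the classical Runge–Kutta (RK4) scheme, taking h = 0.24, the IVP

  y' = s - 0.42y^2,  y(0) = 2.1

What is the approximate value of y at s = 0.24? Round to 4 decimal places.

RK4: k1 = f(s_n, y_n); k2 = f(s_n + h/2, y_n + (h/2)·k1); k3 = f(s_n + h/2, y_n + (h/2)·k2); k4 = f(s_n + h, y_n + h·k3); y_{n+1} = y_n + (h/6)·(k1 + 2k2 + 2k3 + k4).
s=0.000000, y=2.100000:
  k1 = f(0.000000, 2.100000) = -1.852200
  k2 = f(0.120000, 1.877736) = -1.360875
  k3 = f(0.120000, 1.936695) = -1.455331
  k4 = f(0.240000, 1.750721) = -1.047310
  y ← 2.100000 + (0.24/6)·(k1 + 2k2 + 2k3 + k4) = 1.758723
y(0.24) ≈ 1.7587

1.7587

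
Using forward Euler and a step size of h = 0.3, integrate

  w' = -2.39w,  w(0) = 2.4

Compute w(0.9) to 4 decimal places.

Euler: w_{n+1} = w_n + h·f(t_n, w_n).
t=0.000000, w=2.400000: f=-5.736000 → w ← 2.400000 + 0.3·(-5.736000) = 0.679200
t=0.300000, w=0.679200: f=-1.623288 → w ← 0.679200 + 0.3·(-1.623288) = 0.192214
t=0.600000, w=0.192214: f=-0.459391 → w ← 0.192214 + 0.3·(-0.459391) = 0.054396
w(0.9) ≈ 0.0544

0.0544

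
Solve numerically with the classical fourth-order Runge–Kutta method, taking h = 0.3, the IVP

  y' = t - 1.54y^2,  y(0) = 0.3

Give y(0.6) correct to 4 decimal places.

0.3861

RK4: k1 = f(t_n, y_n); k2 = f(t_n + h/2, y_n + (h/2)·k1); k3 = f(t_n + h/2, y_n + (h/2)·k2); k4 = f(t_n + h, y_n + h·k3); y_{n+1} = y_n + (h/6)·(k1 + 2k2 + 2k3 + k4).
t=0.000000, y=0.300000:
  k1 = f(0.000000, 0.300000) = -0.138600
  k2 = f(0.150000, 0.279210) = 0.029944
  k3 = f(0.150000, 0.304492) = 0.007219
  k4 = f(0.300000, 0.302166) = 0.159392
  y ← 0.300000 + (0.3/6)·(k1 + 2k2 + 2k3 + k4) = 0.304756
t=0.300000, y=0.304756:
  k1 = f(0.300000, 0.304756) = 0.156971
  k2 = f(0.450000, 0.328301) = 0.284016
  k3 = f(0.450000, 0.347358) = 0.264187
  k4 = f(0.600000, 0.384012) = 0.372904
  y ← 0.304756 + (0.3/6)·(k1 + 2k2 + 2k3 + k4) = 0.386070
y(0.6) ≈ 0.3861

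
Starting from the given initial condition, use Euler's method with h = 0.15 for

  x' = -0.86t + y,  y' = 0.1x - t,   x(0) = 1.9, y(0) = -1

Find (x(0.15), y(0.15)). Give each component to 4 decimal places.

1.7500, -0.9715

Euler on (x,y): x_{n+1} = x_n + h·x', y_{n+1} = y_n + h·y'.
0.000000: (1.900000, -1.000000); f=(-1.000000, 0.190000) → (1.750000, -0.971500)
(x(0.15), y(0.15)) ≈ (1.7500, -0.9715)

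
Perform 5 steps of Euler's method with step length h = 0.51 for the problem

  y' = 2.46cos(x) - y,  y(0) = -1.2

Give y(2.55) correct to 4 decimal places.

Euler: y_{n+1} = y_n + h·f(x_n, y_n).
x=0.000000, y=-1.200000: f=3.660000 → y ← -1.200000 + 0.51·3.660000 = 0.666600
x=0.510000, y=0.666600: f=1.480351 → y ← 0.666600 + 0.51·1.480351 = 1.421579
x=1.020000, y=1.421579: f=-0.134099 → y ← 1.421579 + 0.51·(-0.134099) = 1.353189
x=1.530000, y=1.353189: f=-1.252858 → y ← 1.353189 + 0.51·(-1.252858) = 0.714231
x=2.040000, y=0.714231: f=-1.826585 → y ← 0.714231 + 0.51·(-1.826585) = -0.217327
y(2.55) ≈ -0.2173

-0.2173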